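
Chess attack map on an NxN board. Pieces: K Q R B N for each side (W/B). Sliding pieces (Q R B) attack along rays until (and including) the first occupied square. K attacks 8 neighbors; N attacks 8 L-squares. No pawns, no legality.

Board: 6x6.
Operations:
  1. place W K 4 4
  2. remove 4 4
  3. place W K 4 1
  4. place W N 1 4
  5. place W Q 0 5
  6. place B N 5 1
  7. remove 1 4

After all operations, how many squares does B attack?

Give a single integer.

Op 1: place WK@(4,4)
Op 2: remove (4,4)
Op 3: place WK@(4,1)
Op 4: place WN@(1,4)
Op 5: place WQ@(0,5)
Op 6: place BN@(5,1)
Op 7: remove (1,4)
Per-piece attacks for B:
  BN@(5,1): attacks (4,3) (3,2) (3,0)
Union (3 distinct): (3,0) (3,2) (4,3)

Answer: 3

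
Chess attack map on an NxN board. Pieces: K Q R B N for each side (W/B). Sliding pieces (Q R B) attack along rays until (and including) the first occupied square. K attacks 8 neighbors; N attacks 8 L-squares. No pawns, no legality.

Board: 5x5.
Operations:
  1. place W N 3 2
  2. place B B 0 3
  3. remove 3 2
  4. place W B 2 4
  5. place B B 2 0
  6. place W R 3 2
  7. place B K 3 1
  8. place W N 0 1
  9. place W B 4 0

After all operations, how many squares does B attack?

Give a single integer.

Answer: 13

Derivation:
Op 1: place WN@(3,2)
Op 2: place BB@(0,3)
Op 3: remove (3,2)
Op 4: place WB@(2,4)
Op 5: place BB@(2,0)
Op 6: place WR@(3,2)
Op 7: place BK@(3,1)
Op 8: place WN@(0,1)
Op 9: place WB@(4,0)
Per-piece attacks for B:
  BB@(0,3): attacks (1,4) (1,2) (2,1) (3,0)
  BB@(2,0): attacks (3,1) (1,1) (0,2) [ray(1,1) blocked at (3,1)]
  BK@(3,1): attacks (3,2) (3,0) (4,1) (2,1) (4,2) (4,0) (2,2) (2,0)
Union (13 distinct): (0,2) (1,1) (1,2) (1,4) (2,0) (2,1) (2,2) (3,0) (3,1) (3,2) (4,0) (4,1) (4,2)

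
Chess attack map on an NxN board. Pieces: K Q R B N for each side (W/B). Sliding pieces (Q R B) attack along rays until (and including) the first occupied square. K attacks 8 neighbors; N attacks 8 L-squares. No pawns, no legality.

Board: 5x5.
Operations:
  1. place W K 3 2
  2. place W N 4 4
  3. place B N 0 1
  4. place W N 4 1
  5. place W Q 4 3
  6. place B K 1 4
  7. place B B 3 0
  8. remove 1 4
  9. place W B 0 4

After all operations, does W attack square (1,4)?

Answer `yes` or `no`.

Op 1: place WK@(3,2)
Op 2: place WN@(4,4)
Op 3: place BN@(0,1)
Op 4: place WN@(4,1)
Op 5: place WQ@(4,3)
Op 6: place BK@(1,4)
Op 7: place BB@(3,0)
Op 8: remove (1,4)
Op 9: place WB@(0,4)
Per-piece attacks for W:
  WB@(0,4): attacks (1,3) (2,2) (3,1) (4,0)
  WK@(3,2): attacks (3,3) (3,1) (4,2) (2,2) (4,3) (4,1) (2,3) (2,1)
  WN@(4,1): attacks (3,3) (2,2) (2,0)
  WQ@(4,3): attacks (4,4) (4,2) (4,1) (3,3) (2,3) (1,3) (0,3) (3,4) (3,2) [ray(0,1) blocked at (4,4); ray(0,-1) blocked at (4,1); ray(-1,-1) blocked at (3,2)]
  WN@(4,4): attacks (3,2) (2,3)
W attacks (1,4): no

Answer: no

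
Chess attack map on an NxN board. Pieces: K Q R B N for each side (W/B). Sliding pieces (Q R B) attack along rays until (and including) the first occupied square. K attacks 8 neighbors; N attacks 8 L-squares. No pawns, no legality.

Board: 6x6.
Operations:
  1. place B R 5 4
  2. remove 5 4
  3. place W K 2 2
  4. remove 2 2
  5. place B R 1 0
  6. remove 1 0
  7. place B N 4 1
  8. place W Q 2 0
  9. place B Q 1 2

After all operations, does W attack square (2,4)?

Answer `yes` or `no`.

Answer: yes

Derivation:
Op 1: place BR@(5,4)
Op 2: remove (5,4)
Op 3: place WK@(2,2)
Op 4: remove (2,2)
Op 5: place BR@(1,0)
Op 6: remove (1,0)
Op 7: place BN@(4,1)
Op 8: place WQ@(2,0)
Op 9: place BQ@(1,2)
Per-piece attacks for W:
  WQ@(2,0): attacks (2,1) (2,2) (2,3) (2,4) (2,5) (3,0) (4,0) (5,0) (1,0) (0,0) (3,1) (4,2) (5,3) (1,1) (0,2)
W attacks (2,4): yes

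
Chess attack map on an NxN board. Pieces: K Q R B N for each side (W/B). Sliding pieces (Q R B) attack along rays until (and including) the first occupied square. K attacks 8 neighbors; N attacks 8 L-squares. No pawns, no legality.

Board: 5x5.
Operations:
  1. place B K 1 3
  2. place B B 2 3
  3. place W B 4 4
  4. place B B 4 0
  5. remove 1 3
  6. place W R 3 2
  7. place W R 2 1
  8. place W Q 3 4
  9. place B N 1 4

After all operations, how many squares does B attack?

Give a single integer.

Op 1: place BK@(1,3)
Op 2: place BB@(2,3)
Op 3: place WB@(4,4)
Op 4: place BB@(4,0)
Op 5: remove (1,3)
Op 6: place WR@(3,2)
Op 7: place WR@(2,1)
Op 8: place WQ@(3,4)
Op 9: place BN@(1,4)
Per-piece attacks for B:
  BN@(1,4): attacks (2,2) (3,3) (0,2)
  BB@(2,3): attacks (3,4) (3,2) (1,4) (1,2) (0,1) [ray(1,1) blocked at (3,4); ray(1,-1) blocked at (3,2); ray(-1,1) blocked at (1,4)]
  BB@(4,0): attacks (3,1) (2,2) (1,3) (0,4)
Union (11 distinct): (0,1) (0,2) (0,4) (1,2) (1,3) (1,4) (2,2) (3,1) (3,2) (3,3) (3,4)

Answer: 11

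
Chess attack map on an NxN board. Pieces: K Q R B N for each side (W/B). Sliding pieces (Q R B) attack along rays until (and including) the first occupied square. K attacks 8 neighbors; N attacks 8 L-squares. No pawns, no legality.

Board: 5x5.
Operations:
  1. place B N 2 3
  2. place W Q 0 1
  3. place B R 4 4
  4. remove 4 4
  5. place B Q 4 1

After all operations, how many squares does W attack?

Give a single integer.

Op 1: place BN@(2,3)
Op 2: place WQ@(0,1)
Op 3: place BR@(4,4)
Op 4: remove (4,4)
Op 5: place BQ@(4,1)
Per-piece attacks for W:
  WQ@(0,1): attacks (0,2) (0,3) (0,4) (0,0) (1,1) (2,1) (3,1) (4,1) (1,2) (2,3) (1,0) [ray(1,0) blocked at (4,1); ray(1,1) blocked at (2,3)]
Union (11 distinct): (0,0) (0,2) (0,3) (0,4) (1,0) (1,1) (1,2) (2,1) (2,3) (3,1) (4,1)

Answer: 11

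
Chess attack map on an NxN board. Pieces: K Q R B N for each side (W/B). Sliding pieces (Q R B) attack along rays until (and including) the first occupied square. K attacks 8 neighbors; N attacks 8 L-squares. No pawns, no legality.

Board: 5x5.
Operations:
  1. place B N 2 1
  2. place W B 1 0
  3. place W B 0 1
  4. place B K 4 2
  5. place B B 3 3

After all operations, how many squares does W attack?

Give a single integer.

Answer: 6

Derivation:
Op 1: place BN@(2,1)
Op 2: place WB@(1,0)
Op 3: place WB@(0,1)
Op 4: place BK@(4,2)
Op 5: place BB@(3,3)
Per-piece attacks for W:
  WB@(0,1): attacks (1,2) (2,3) (3,4) (1,0) [ray(1,-1) blocked at (1,0)]
  WB@(1,0): attacks (2,1) (0,1) [ray(1,1) blocked at (2,1); ray(-1,1) blocked at (0,1)]
Union (6 distinct): (0,1) (1,0) (1,2) (2,1) (2,3) (3,4)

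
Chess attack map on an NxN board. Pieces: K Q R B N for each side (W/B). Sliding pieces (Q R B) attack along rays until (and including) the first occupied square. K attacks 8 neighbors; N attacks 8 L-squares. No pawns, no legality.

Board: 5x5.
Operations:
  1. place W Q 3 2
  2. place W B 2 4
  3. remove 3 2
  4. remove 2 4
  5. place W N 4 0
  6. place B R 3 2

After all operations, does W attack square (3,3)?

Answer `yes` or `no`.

Answer: no

Derivation:
Op 1: place WQ@(3,2)
Op 2: place WB@(2,4)
Op 3: remove (3,2)
Op 4: remove (2,4)
Op 5: place WN@(4,0)
Op 6: place BR@(3,2)
Per-piece attacks for W:
  WN@(4,0): attacks (3,2) (2,1)
W attacks (3,3): no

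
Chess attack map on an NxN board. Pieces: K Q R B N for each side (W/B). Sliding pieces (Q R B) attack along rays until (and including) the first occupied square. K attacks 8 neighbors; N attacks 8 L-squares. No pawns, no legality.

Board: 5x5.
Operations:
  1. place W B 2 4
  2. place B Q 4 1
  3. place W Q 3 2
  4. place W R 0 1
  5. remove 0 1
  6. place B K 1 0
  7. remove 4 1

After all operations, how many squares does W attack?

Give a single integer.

Op 1: place WB@(2,4)
Op 2: place BQ@(4,1)
Op 3: place WQ@(3,2)
Op 4: place WR@(0,1)
Op 5: remove (0,1)
Op 6: place BK@(1,0)
Op 7: remove (4,1)
Per-piece attacks for W:
  WB@(2,4): attacks (3,3) (4,2) (1,3) (0,2)
  WQ@(3,2): attacks (3,3) (3,4) (3,1) (3,0) (4,2) (2,2) (1,2) (0,2) (4,3) (4,1) (2,3) (1,4) (2,1) (1,0) [ray(-1,-1) blocked at (1,0)]
Union (15 distinct): (0,2) (1,0) (1,2) (1,3) (1,4) (2,1) (2,2) (2,3) (3,0) (3,1) (3,3) (3,4) (4,1) (4,2) (4,3)

Answer: 15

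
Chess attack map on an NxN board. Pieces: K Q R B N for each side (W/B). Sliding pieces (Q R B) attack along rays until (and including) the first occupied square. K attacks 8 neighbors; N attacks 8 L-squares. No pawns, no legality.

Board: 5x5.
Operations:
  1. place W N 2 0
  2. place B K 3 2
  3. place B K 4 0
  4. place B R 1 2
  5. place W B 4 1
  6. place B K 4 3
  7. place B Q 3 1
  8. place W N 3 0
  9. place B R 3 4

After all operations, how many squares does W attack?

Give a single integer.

Op 1: place WN@(2,0)
Op 2: place BK@(3,2)
Op 3: place BK@(4,0)
Op 4: place BR@(1,2)
Op 5: place WB@(4,1)
Op 6: place BK@(4,3)
Op 7: place BQ@(3,1)
Op 8: place WN@(3,0)
Op 9: place BR@(3,4)
Per-piece attacks for W:
  WN@(2,0): attacks (3,2) (4,1) (1,2) (0,1)
  WN@(3,0): attacks (4,2) (2,2) (1,1)
  WB@(4,1): attacks (3,2) (3,0) [ray(-1,1) blocked at (3,2); ray(-1,-1) blocked at (3,0)]
Union (8 distinct): (0,1) (1,1) (1,2) (2,2) (3,0) (3,2) (4,1) (4,2)

Answer: 8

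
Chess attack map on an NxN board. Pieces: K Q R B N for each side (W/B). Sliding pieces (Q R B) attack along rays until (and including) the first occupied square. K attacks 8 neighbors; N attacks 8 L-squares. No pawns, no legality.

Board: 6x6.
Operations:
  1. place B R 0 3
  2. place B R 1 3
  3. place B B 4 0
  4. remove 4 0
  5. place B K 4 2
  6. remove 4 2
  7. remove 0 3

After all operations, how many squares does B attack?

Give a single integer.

Op 1: place BR@(0,3)
Op 2: place BR@(1,3)
Op 3: place BB@(4,0)
Op 4: remove (4,0)
Op 5: place BK@(4,2)
Op 6: remove (4,2)
Op 7: remove (0,3)
Per-piece attacks for B:
  BR@(1,3): attacks (1,4) (1,5) (1,2) (1,1) (1,0) (2,3) (3,3) (4,3) (5,3) (0,3)
Union (10 distinct): (0,3) (1,0) (1,1) (1,2) (1,4) (1,5) (2,3) (3,3) (4,3) (5,3)

Answer: 10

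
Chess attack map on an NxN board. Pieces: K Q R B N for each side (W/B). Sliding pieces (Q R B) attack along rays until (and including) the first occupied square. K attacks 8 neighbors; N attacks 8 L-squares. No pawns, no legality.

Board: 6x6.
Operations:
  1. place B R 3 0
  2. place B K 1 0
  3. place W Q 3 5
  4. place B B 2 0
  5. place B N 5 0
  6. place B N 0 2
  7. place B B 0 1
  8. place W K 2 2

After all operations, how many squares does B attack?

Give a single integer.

Answer: 20

Derivation:
Op 1: place BR@(3,0)
Op 2: place BK@(1,0)
Op 3: place WQ@(3,5)
Op 4: place BB@(2,0)
Op 5: place BN@(5,0)
Op 6: place BN@(0,2)
Op 7: place BB@(0,1)
Op 8: place WK@(2,2)
Per-piece attacks for B:
  BB@(0,1): attacks (1,2) (2,3) (3,4) (4,5) (1,0) [ray(1,-1) blocked at (1,0)]
  BN@(0,2): attacks (1,4) (2,3) (1,0) (2,1)
  BK@(1,0): attacks (1,1) (2,0) (0,0) (2,1) (0,1)
  BB@(2,0): attacks (3,1) (4,2) (5,3) (1,1) (0,2) [ray(-1,1) blocked at (0,2)]
  BR@(3,0): attacks (3,1) (3,2) (3,3) (3,4) (3,5) (4,0) (5,0) (2,0) [ray(0,1) blocked at (3,5); ray(1,0) blocked at (5,0); ray(-1,0) blocked at (2,0)]
  BN@(5,0): attacks (4,2) (3,1)
Union (20 distinct): (0,0) (0,1) (0,2) (1,0) (1,1) (1,2) (1,4) (2,0) (2,1) (2,3) (3,1) (3,2) (3,3) (3,4) (3,5) (4,0) (4,2) (4,5) (5,0) (5,3)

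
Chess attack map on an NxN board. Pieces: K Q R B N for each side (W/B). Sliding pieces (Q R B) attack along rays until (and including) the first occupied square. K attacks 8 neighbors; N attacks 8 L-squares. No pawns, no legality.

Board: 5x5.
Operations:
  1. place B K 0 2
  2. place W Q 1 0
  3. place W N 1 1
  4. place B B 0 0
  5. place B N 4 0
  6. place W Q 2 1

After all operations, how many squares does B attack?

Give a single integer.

Op 1: place BK@(0,2)
Op 2: place WQ@(1,0)
Op 3: place WN@(1,1)
Op 4: place BB@(0,0)
Op 5: place BN@(4,0)
Op 6: place WQ@(2,1)
Per-piece attacks for B:
  BB@(0,0): attacks (1,1) [ray(1,1) blocked at (1,1)]
  BK@(0,2): attacks (0,3) (0,1) (1,2) (1,3) (1,1)
  BN@(4,0): attacks (3,2) (2,1)
Union (7 distinct): (0,1) (0,3) (1,1) (1,2) (1,3) (2,1) (3,2)

Answer: 7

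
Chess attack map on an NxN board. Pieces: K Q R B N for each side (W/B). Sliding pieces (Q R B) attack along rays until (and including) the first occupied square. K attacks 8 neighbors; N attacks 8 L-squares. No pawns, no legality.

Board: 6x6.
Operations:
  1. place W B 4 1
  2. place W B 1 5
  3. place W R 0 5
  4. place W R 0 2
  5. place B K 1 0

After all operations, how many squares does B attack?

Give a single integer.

Op 1: place WB@(4,1)
Op 2: place WB@(1,5)
Op 3: place WR@(0,5)
Op 4: place WR@(0,2)
Op 5: place BK@(1,0)
Per-piece attacks for B:
  BK@(1,0): attacks (1,1) (2,0) (0,0) (2,1) (0,1)
Union (5 distinct): (0,0) (0,1) (1,1) (2,0) (2,1)

Answer: 5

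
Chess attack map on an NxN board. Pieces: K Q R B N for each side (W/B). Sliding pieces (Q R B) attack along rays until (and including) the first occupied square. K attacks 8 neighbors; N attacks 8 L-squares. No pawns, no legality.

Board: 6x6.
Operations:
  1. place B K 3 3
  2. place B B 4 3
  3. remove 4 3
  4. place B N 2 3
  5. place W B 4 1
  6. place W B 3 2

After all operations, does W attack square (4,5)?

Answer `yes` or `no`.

Answer: no

Derivation:
Op 1: place BK@(3,3)
Op 2: place BB@(4,3)
Op 3: remove (4,3)
Op 4: place BN@(2,3)
Op 5: place WB@(4,1)
Op 6: place WB@(3,2)
Per-piece attacks for W:
  WB@(3,2): attacks (4,3) (5,4) (4,1) (2,3) (2,1) (1,0) [ray(1,-1) blocked at (4,1); ray(-1,1) blocked at (2,3)]
  WB@(4,1): attacks (5,2) (5,0) (3,2) (3,0) [ray(-1,1) blocked at (3,2)]
W attacks (4,5): no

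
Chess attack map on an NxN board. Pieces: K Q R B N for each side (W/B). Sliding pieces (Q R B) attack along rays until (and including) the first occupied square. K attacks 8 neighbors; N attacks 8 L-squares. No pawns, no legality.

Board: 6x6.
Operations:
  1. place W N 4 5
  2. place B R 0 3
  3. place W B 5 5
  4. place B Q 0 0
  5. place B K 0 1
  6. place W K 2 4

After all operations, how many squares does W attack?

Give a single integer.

Op 1: place WN@(4,5)
Op 2: place BR@(0,3)
Op 3: place WB@(5,5)
Op 4: place BQ@(0,0)
Op 5: place BK@(0,1)
Op 6: place WK@(2,4)
Per-piece attacks for W:
  WK@(2,4): attacks (2,5) (2,3) (3,4) (1,4) (3,5) (3,3) (1,5) (1,3)
  WN@(4,5): attacks (5,3) (3,3) (2,4)
  WB@(5,5): attacks (4,4) (3,3) (2,2) (1,1) (0,0) [ray(-1,-1) blocked at (0,0)]
Union (14 distinct): (0,0) (1,1) (1,3) (1,4) (1,5) (2,2) (2,3) (2,4) (2,5) (3,3) (3,4) (3,5) (4,4) (5,3)

Answer: 14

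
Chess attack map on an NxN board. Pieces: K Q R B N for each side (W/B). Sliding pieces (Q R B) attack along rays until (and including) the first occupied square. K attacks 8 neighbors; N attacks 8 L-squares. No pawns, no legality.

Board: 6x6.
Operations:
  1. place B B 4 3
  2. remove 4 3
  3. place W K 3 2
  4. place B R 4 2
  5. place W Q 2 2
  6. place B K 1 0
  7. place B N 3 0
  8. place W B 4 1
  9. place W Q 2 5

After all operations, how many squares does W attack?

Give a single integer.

Op 1: place BB@(4,3)
Op 2: remove (4,3)
Op 3: place WK@(3,2)
Op 4: place BR@(4,2)
Op 5: place WQ@(2,2)
Op 6: place BK@(1,0)
Op 7: place BN@(3,0)
Op 8: place WB@(4,1)
Op 9: place WQ@(2,5)
Per-piece attacks for W:
  WQ@(2,2): attacks (2,3) (2,4) (2,5) (2,1) (2,0) (3,2) (1,2) (0,2) (3,3) (4,4) (5,5) (3,1) (4,0) (1,3) (0,4) (1,1) (0,0) [ray(0,1) blocked at (2,5); ray(1,0) blocked at (3,2)]
  WQ@(2,5): attacks (2,4) (2,3) (2,2) (3,5) (4,5) (5,5) (1,5) (0,5) (3,4) (4,3) (5,2) (1,4) (0,3) [ray(0,-1) blocked at (2,2)]
  WK@(3,2): attacks (3,3) (3,1) (4,2) (2,2) (4,3) (4,1) (2,3) (2,1)
  WB@(4,1): attacks (5,2) (5,0) (3,2) (3,0) [ray(-1,1) blocked at (3,2); ray(-1,-1) blocked at (3,0)]
Union (31 distinct): (0,0) (0,2) (0,3) (0,4) (0,5) (1,1) (1,2) (1,3) (1,4) (1,5) (2,0) (2,1) (2,2) (2,3) (2,4) (2,5) (3,0) (3,1) (3,2) (3,3) (3,4) (3,5) (4,0) (4,1) (4,2) (4,3) (4,4) (4,5) (5,0) (5,2) (5,5)

Answer: 31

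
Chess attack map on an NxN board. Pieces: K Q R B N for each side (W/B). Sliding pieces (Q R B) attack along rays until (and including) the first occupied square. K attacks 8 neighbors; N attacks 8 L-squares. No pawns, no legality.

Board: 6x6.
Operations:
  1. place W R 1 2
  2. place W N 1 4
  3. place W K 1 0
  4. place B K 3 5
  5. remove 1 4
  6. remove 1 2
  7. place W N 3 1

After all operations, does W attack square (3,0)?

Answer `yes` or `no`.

Op 1: place WR@(1,2)
Op 2: place WN@(1,4)
Op 3: place WK@(1,0)
Op 4: place BK@(3,5)
Op 5: remove (1,4)
Op 6: remove (1,2)
Op 7: place WN@(3,1)
Per-piece attacks for W:
  WK@(1,0): attacks (1,1) (2,0) (0,0) (2,1) (0,1)
  WN@(3,1): attacks (4,3) (5,2) (2,3) (1,2) (5,0) (1,0)
W attacks (3,0): no

Answer: no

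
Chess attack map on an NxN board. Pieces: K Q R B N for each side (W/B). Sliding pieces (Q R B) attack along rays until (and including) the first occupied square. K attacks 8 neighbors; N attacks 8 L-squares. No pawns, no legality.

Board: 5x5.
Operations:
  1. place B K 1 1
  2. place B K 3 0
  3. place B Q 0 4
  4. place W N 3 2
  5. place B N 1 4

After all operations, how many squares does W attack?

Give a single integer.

Answer: 6

Derivation:
Op 1: place BK@(1,1)
Op 2: place BK@(3,0)
Op 3: place BQ@(0,4)
Op 4: place WN@(3,2)
Op 5: place BN@(1,4)
Per-piece attacks for W:
  WN@(3,2): attacks (4,4) (2,4) (1,3) (4,0) (2,0) (1,1)
Union (6 distinct): (1,1) (1,3) (2,0) (2,4) (4,0) (4,4)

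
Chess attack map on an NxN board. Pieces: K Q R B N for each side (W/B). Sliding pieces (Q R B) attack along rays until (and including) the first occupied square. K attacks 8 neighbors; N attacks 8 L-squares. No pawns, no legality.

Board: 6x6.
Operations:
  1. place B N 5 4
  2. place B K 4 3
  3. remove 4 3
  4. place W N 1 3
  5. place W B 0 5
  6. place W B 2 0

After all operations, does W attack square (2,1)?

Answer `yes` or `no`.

Op 1: place BN@(5,4)
Op 2: place BK@(4,3)
Op 3: remove (4,3)
Op 4: place WN@(1,3)
Op 5: place WB@(0,5)
Op 6: place WB@(2,0)
Per-piece attacks for W:
  WB@(0,5): attacks (1,4) (2,3) (3,2) (4,1) (5,0)
  WN@(1,3): attacks (2,5) (3,4) (0,5) (2,1) (3,2) (0,1)
  WB@(2,0): attacks (3,1) (4,2) (5,3) (1,1) (0,2)
W attacks (2,1): yes

Answer: yes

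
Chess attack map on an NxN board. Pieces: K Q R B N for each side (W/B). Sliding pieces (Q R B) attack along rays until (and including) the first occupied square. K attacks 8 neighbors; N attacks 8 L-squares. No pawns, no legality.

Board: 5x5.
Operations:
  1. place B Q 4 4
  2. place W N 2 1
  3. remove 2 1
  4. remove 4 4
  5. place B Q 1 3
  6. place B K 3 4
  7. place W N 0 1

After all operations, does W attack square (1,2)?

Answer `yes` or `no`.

Answer: no

Derivation:
Op 1: place BQ@(4,4)
Op 2: place WN@(2,1)
Op 3: remove (2,1)
Op 4: remove (4,4)
Op 5: place BQ@(1,3)
Op 6: place BK@(3,4)
Op 7: place WN@(0,1)
Per-piece attacks for W:
  WN@(0,1): attacks (1,3) (2,2) (2,0)
W attacks (1,2): no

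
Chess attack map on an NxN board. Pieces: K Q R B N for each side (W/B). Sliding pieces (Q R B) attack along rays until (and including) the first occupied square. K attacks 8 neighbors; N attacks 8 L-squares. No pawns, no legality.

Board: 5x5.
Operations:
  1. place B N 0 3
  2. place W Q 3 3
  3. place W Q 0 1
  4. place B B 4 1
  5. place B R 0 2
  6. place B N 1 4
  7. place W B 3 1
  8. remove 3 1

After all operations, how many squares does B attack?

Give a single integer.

Op 1: place BN@(0,3)
Op 2: place WQ@(3,3)
Op 3: place WQ@(0,1)
Op 4: place BB@(4,1)
Op 5: place BR@(0,2)
Op 6: place BN@(1,4)
Op 7: place WB@(3,1)
Op 8: remove (3,1)
Per-piece attacks for B:
  BR@(0,2): attacks (0,3) (0,1) (1,2) (2,2) (3,2) (4,2) [ray(0,1) blocked at (0,3); ray(0,-1) blocked at (0,1)]
  BN@(0,3): attacks (2,4) (1,1) (2,2)
  BN@(1,4): attacks (2,2) (3,3) (0,2)
  BB@(4,1): attacks (3,2) (2,3) (1,4) (3,0) [ray(-1,1) blocked at (1,4)]
Union (13 distinct): (0,1) (0,2) (0,3) (1,1) (1,2) (1,4) (2,2) (2,3) (2,4) (3,0) (3,2) (3,3) (4,2)

Answer: 13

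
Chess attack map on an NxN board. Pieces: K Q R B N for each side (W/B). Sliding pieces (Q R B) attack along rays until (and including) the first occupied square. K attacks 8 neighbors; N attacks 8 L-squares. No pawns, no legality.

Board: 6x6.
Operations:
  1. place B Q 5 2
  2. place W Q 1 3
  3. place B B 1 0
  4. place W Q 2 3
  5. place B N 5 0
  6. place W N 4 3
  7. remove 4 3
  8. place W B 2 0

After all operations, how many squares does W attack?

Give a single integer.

Answer: 29

Derivation:
Op 1: place BQ@(5,2)
Op 2: place WQ@(1,3)
Op 3: place BB@(1,0)
Op 4: place WQ@(2,3)
Op 5: place BN@(5,0)
Op 6: place WN@(4,3)
Op 7: remove (4,3)
Op 8: place WB@(2,0)
Per-piece attacks for W:
  WQ@(1,3): attacks (1,4) (1,5) (1,2) (1,1) (1,0) (2,3) (0,3) (2,4) (3,5) (2,2) (3,1) (4,0) (0,4) (0,2) [ray(0,-1) blocked at (1,0); ray(1,0) blocked at (2,3)]
  WB@(2,0): attacks (3,1) (4,2) (5,3) (1,1) (0,2)
  WQ@(2,3): attacks (2,4) (2,5) (2,2) (2,1) (2,0) (3,3) (4,3) (5,3) (1,3) (3,4) (4,5) (3,2) (4,1) (5,0) (1,4) (0,5) (1,2) (0,1) [ray(0,-1) blocked at (2,0); ray(-1,0) blocked at (1,3); ray(1,-1) blocked at (5,0)]
Union (29 distinct): (0,1) (0,2) (0,3) (0,4) (0,5) (1,0) (1,1) (1,2) (1,3) (1,4) (1,5) (2,0) (2,1) (2,2) (2,3) (2,4) (2,5) (3,1) (3,2) (3,3) (3,4) (3,5) (4,0) (4,1) (4,2) (4,3) (4,5) (5,0) (5,3)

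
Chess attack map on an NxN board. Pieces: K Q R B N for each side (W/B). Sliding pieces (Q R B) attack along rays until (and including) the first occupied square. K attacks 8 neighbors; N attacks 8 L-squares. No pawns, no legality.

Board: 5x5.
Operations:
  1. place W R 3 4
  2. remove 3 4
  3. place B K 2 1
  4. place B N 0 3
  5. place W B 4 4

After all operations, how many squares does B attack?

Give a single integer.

Op 1: place WR@(3,4)
Op 2: remove (3,4)
Op 3: place BK@(2,1)
Op 4: place BN@(0,3)
Op 5: place WB@(4,4)
Per-piece attacks for B:
  BN@(0,3): attacks (2,4) (1,1) (2,2)
  BK@(2,1): attacks (2,2) (2,0) (3,1) (1,1) (3,2) (3,0) (1,2) (1,0)
Union (9 distinct): (1,0) (1,1) (1,2) (2,0) (2,2) (2,4) (3,0) (3,1) (3,2)

Answer: 9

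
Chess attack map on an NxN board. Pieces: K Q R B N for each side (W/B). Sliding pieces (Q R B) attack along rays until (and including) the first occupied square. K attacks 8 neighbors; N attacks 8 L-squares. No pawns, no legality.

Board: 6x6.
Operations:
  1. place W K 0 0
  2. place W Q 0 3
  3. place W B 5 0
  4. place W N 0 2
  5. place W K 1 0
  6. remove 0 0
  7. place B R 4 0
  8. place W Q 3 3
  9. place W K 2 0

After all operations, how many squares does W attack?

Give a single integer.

Answer: 31

Derivation:
Op 1: place WK@(0,0)
Op 2: place WQ@(0,3)
Op 3: place WB@(5,0)
Op 4: place WN@(0,2)
Op 5: place WK@(1,0)
Op 6: remove (0,0)
Op 7: place BR@(4,0)
Op 8: place WQ@(3,3)
Op 9: place WK@(2,0)
Per-piece attacks for W:
  WN@(0,2): attacks (1,4) (2,3) (1,0) (2,1)
  WQ@(0,3): attacks (0,4) (0,5) (0,2) (1,3) (2,3) (3,3) (1,4) (2,5) (1,2) (2,1) (3,0) [ray(0,-1) blocked at (0,2); ray(1,0) blocked at (3,3)]
  WK@(1,0): attacks (1,1) (2,0) (0,0) (2,1) (0,1)
  WK@(2,0): attacks (2,1) (3,0) (1,0) (3,1) (1,1)
  WQ@(3,3): attacks (3,4) (3,5) (3,2) (3,1) (3,0) (4,3) (5,3) (2,3) (1,3) (0,3) (4,4) (5,5) (4,2) (5,1) (2,4) (1,5) (2,2) (1,1) (0,0) [ray(-1,0) blocked at (0,3)]
  WB@(5,0): attacks (4,1) (3,2) (2,3) (1,4) (0,5)
Union (31 distinct): (0,0) (0,1) (0,2) (0,3) (0,4) (0,5) (1,0) (1,1) (1,2) (1,3) (1,4) (1,5) (2,0) (2,1) (2,2) (2,3) (2,4) (2,5) (3,0) (3,1) (3,2) (3,3) (3,4) (3,5) (4,1) (4,2) (4,3) (4,4) (5,1) (5,3) (5,5)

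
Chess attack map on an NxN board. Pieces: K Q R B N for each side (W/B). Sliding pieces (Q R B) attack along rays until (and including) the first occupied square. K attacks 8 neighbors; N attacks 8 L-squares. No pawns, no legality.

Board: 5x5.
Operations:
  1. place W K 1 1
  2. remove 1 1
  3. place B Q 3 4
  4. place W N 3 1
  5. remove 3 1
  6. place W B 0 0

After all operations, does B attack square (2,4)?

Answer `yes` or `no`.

Op 1: place WK@(1,1)
Op 2: remove (1,1)
Op 3: place BQ@(3,4)
Op 4: place WN@(3,1)
Op 5: remove (3,1)
Op 6: place WB@(0,0)
Per-piece attacks for B:
  BQ@(3,4): attacks (3,3) (3,2) (3,1) (3,0) (4,4) (2,4) (1,4) (0,4) (4,3) (2,3) (1,2) (0,1)
B attacks (2,4): yes

Answer: yes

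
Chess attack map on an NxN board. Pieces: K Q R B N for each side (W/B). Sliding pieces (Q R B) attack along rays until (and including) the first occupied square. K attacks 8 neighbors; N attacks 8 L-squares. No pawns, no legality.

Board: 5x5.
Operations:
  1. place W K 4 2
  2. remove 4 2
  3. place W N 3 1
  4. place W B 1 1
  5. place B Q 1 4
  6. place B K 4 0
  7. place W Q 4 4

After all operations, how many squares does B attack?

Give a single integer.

Answer: 13

Derivation:
Op 1: place WK@(4,2)
Op 2: remove (4,2)
Op 3: place WN@(3,1)
Op 4: place WB@(1,1)
Op 5: place BQ@(1,4)
Op 6: place BK@(4,0)
Op 7: place WQ@(4,4)
Per-piece attacks for B:
  BQ@(1,4): attacks (1,3) (1,2) (1,1) (2,4) (3,4) (4,4) (0,4) (2,3) (3,2) (4,1) (0,3) [ray(0,-1) blocked at (1,1); ray(1,0) blocked at (4,4)]
  BK@(4,0): attacks (4,1) (3,0) (3,1)
Union (13 distinct): (0,3) (0,4) (1,1) (1,2) (1,3) (2,3) (2,4) (3,0) (3,1) (3,2) (3,4) (4,1) (4,4)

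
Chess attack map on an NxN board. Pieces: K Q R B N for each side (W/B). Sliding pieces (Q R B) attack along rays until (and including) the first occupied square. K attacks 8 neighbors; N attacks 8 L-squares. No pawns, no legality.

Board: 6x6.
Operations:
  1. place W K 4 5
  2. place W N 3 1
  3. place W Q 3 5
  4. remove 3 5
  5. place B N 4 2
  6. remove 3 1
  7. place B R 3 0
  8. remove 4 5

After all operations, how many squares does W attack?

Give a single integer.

Op 1: place WK@(4,5)
Op 2: place WN@(3,1)
Op 3: place WQ@(3,5)
Op 4: remove (3,5)
Op 5: place BN@(4,2)
Op 6: remove (3,1)
Op 7: place BR@(3,0)
Op 8: remove (4,5)
Per-piece attacks for W:
Union (0 distinct): (none)

Answer: 0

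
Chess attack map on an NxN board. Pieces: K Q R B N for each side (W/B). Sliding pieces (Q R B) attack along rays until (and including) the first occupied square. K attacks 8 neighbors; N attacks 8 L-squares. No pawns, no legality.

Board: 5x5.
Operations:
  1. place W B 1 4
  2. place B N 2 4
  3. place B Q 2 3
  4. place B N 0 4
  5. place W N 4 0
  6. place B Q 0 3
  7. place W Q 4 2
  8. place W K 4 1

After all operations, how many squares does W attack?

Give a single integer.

Answer: 17

Derivation:
Op 1: place WB@(1,4)
Op 2: place BN@(2,4)
Op 3: place BQ@(2,3)
Op 4: place BN@(0,4)
Op 5: place WN@(4,0)
Op 6: place BQ@(0,3)
Op 7: place WQ@(4,2)
Op 8: place WK@(4,1)
Per-piece attacks for W:
  WB@(1,4): attacks (2,3) (0,3) [ray(1,-1) blocked at (2,3); ray(-1,-1) blocked at (0,3)]
  WN@(4,0): attacks (3,2) (2,1)
  WK@(4,1): attacks (4,2) (4,0) (3,1) (3,2) (3,0)
  WQ@(4,2): attacks (4,3) (4,4) (4,1) (3,2) (2,2) (1,2) (0,2) (3,3) (2,4) (3,1) (2,0) [ray(0,-1) blocked at (4,1); ray(-1,1) blocked at (2,4)]
Union (17 distinct): (0,2) (0,3) (1,2) (2,0) (2,1) (2,2) (2,3) (2,4) (3,0) (3,1) (3,2) (3,3) (4,0) (4,1) (4,2) (4,3) (4,4)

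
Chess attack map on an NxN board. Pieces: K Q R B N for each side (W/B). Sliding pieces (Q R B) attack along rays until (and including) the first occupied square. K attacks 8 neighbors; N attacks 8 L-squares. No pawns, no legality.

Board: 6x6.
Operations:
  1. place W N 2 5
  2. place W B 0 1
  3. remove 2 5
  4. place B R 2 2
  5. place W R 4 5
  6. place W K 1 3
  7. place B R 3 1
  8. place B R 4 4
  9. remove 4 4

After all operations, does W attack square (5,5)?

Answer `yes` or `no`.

Answer: yes

Derivation:
Op 1: place WN@(2,5)
Op 2: place WB@(0,1)
Op 3: remove (2,5)
Op 4: place BR@(2,2)
Op 5: place WR@(4,5)
Op 6: place WK@(1,3)
Op 7: place BR@(3,1)
Op 8: place BR@(4,4)
Op 9: remove (4,4)
Per-piece attacks for W:
  WB@(0,1): attacks (1,2) (2,3) (3,4) (4,5) (1,0) [ray(1,1) blocked at (4,5)]
  WK@(1,3): attacks (1,4) (1,2) (2,3) (0,3) (2,4) (2,2) (0,4) (0,2)
  WR@(4,5): attacks (4,4) (4,3) (4,2) (4,1) (4,0) (5,5) (3,5) (2,5) (1,5) (0,5)
W attacks (5,5): yes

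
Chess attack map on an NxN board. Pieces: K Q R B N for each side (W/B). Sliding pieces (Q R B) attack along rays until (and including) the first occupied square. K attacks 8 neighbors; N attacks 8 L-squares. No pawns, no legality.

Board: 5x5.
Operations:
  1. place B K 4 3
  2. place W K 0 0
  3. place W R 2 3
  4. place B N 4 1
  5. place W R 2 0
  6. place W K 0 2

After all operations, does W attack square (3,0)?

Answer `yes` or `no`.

Op 1: place BK@(4,3)
Op 2: place WK@(0,0)
Op 3: place WR@(2,3)
Op 4: place BN@(4,1)
Op 5: place WR@(2,0)
Op 6: place WK@(0,2)
Per-piece attacks for W:
  WK@(0,0): attacks (0,1) (1,0) (1,1)
  WK@(0,2): attacks (0,3) (0,1) (1,2) (1,3) (1,1)
  WR@(2,0): attacks (2,1) (2,2) (2,3) (3,0) (4,0) (1,0) (0,0) [ray(0,1) blocked at (2,3); ray(-1,0) blocked at (0,0)]
  WR@(2,3): attacks (2,4) (2,2) (2,1) (2,0) (3,3) (4,3) (1,3) (0,3) [ray(0,-1) blocked at (2,0); ray(1,0) blocked at (4,3)]
W attacks (3,0): yes

Answer: yes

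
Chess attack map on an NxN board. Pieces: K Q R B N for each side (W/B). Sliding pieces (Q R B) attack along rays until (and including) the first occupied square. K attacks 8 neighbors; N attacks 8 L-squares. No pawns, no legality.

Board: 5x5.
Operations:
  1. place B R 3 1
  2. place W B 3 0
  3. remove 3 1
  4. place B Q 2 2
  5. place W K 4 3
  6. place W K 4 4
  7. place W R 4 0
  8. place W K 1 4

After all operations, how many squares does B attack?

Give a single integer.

Answer: 16

Derivation:
Op 1: place BR@(3,1)
Op 2: place WB@(3,0)
Op 3: remove (3,1)
Op 4: place BQ@(2,2)
Op 5: place WK@(4,3)
Op 6: place WK@(4,4)
Op 7: place WR@(4,0)
Op 8: place WK@(1,4)
Per-piece attacks for B:
  BQ@(2,2): attacks (2,3) (2,4) (2,1) (2,0) (3,2) (4,2) (1,2) (0,2) (3,3) (4,4) (3,1) (4,0) (1,3) (0,4) (1,1) (0,0) [ray(1,1) blocked at (4,4); ray(1,-1) blocked at (4,0)]
Union (16 distinct): (0,0) (0,2) (0,4) (1,1) (1,2) (1,3) (2,0) (2,1) (2,3) (2,4) (3,1) (3,2) (3,3) (4,0) (4,2) (4,4)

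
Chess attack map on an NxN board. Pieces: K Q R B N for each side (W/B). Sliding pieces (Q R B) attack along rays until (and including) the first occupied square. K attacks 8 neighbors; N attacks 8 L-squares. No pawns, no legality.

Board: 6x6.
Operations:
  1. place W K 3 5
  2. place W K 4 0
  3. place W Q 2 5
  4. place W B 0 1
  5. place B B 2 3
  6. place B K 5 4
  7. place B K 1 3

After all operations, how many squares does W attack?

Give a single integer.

Answer: 20

Derivation:
Op 1: place WK@(3,5)
Op 2: place WK@(4,0)
Op 3: place WQ@(2,5)
Op 4: place WB@(0,1)
Op 5: place BB@(2,3)
Op 6: place BK@(5,4)
Op 7: place BK@(1,3)
Per-piece attacks for W:
  WB@(0,1): attacks (1,2) (2,3) (1,0) [ray(1,1) blocked at (2,3)]
  WQ@(2,5): attacks (2,4) (2,3) (3,5) (1,5) (0,5) (3,4) (4,3) (5,2) (1,4) (0,3) [ray(0,-1) blocked at (2,3); ray(1,0) blocked at (3,5)]
  WK@(3,5): attacks (3,4) (4,5) (2,5) (4,4) (2,4)
  WK@(4,0): attacks (4,1) (5,0) (3,0) (5,1) (3,1)
Union (20 distinct): (0,3) (0,5) (1,0) (1,2) (1,4) (1,5) (2,3) (2,4) (2,5) (3,0) (3,1) (3,4) (3,5) (4,1) (4,3) (4,4) (4,5) (5,0) (5,1) (5,2)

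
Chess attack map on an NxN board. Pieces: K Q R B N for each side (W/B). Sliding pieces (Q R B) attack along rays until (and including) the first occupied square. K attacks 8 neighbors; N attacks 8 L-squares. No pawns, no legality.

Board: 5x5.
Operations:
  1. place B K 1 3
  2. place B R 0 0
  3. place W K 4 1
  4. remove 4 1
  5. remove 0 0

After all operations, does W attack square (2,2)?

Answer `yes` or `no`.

Op 1: place BK@(1,3)
Op 2: place BR@(0,0)
Op 3: place WK@(4,1)
Op 4: remove (4,1)
Op 5: remove (0,0)
Per-piece attacks for W:
W attacks (2,2): no

Answer: no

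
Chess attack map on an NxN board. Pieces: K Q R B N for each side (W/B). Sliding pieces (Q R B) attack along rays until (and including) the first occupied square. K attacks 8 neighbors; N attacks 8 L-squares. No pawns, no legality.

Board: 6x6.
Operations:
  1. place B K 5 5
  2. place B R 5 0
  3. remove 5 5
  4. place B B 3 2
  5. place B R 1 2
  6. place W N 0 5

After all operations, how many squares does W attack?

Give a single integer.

Answer: 2

Derivation:
Op 1: place BK@(5,5)
Op 2: place BR@(5,0)
Op 3: remove (5,5)
Op 4: place BB@(3,2)
Op 5: place BR@(1,2)
Op 6: place WN@(0,5)
Per-piece attacks for W:
  WN@(0,5): attacks (1,3) (2,4)
Union (2 distinct): (1,3) (2,4)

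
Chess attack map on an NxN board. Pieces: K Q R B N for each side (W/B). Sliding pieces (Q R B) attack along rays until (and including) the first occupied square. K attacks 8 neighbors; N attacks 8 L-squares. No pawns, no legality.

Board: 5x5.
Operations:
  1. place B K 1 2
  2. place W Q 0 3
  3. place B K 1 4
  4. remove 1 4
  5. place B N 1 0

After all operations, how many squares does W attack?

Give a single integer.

Answer: 10

Derivation:
Op 1: place BK@(1,2)
Op 2: place WQ@(0,3)
Op 3: place BK@(1,4)
Op 4: remove (1,4)
Op 5: place BN@(1,0)
Per-piece attacks for W:
  WQ@(0,3): attacks (0,4) (0,2) (0,1) (0,0) (1,3) (2,3) (3,3) (4,3) (1,4) (1,2) [ray(1,-1) blocked at (1,2)]
Union (10 distinct): (0,0) (0,1) (0,2) (0,4) (1,2) (1,3) (1,4) (2,3) (3,3) (4,3)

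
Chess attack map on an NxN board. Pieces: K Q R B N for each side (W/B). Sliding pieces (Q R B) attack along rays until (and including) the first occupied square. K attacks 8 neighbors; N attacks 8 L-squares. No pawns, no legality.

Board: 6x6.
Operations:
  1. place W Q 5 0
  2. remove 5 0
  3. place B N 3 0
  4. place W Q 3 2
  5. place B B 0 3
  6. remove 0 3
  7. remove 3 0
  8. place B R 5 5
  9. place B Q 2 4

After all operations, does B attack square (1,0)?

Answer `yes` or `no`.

Answer: no

Derivation:
Op 1: place WQ@(5,0)
Op 2: remove (5,0)
Op 3: place BN@(3,0)
Op 4: place WQ@(3,2)
Op 5: place BB@(0,3)
Op 6: remove (0,3)
Op 7: remove (3,0)
Op 8: place BR@(5,5)
Op 9: place BQ@(2,4)
Per-piece attacks for B:
  BQ@(2,4): attacks (2,5) (2,3) (2,2) (2,1) (2,0) (3,4) (4,4) (5,4) (1,4) (0,4) (3,5) (3,3) (4,2) (5,1) (1,5) (1,3) (0,2)
  BR@(5,5): attacks (5,4) (5,3) (5,2) (5,1) (5,0) (4,5) (3,5) (2,5) (1,5) (0,5)
B attacks (1,0): no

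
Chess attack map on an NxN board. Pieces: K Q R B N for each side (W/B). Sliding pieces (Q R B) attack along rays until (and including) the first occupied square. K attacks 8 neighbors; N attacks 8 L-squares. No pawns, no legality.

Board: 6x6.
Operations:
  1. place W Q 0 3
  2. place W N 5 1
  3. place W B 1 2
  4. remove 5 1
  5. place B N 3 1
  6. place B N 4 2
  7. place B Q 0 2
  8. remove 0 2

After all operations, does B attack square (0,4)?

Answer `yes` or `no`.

Answer: no

Derivation:
Op 1: place WQ@(0,3)
Op 2: place WN@(5,1)
Op 3: place WB@(1,2)
Op 4: remove (5,1)
Op 5: place BN@(3,1)
Op 6: place BN@(4,2)
Op 7: place BQ@(0,2)
Op 8: remove (0,2)
Per-piece attacks for B:
  BN@(3,1): attacks (4,3) (5,2) (2,3) (1,2) (5,0) (1,0)
  BN@(4,2): attacks (5,4) (3,4) (2,3) (5,0) (3,0) (2,1)
B attacks (0,4): no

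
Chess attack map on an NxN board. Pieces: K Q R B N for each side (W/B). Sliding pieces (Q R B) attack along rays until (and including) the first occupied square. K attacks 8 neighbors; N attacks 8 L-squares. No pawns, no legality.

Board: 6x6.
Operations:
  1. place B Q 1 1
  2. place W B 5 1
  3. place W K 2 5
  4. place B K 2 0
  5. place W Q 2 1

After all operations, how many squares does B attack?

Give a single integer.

Op 1: place BQ@(1,1)
Op 2: place WB@(5,1)
Op 3: place WK@(2,5)
Op 4: place BK@(2,0)
Op 5: place WQ@(2,1)
Per-piece attacks for B:
  BQ@(1,1): attacks (1,2) (1,3) (1,4) (1,5) (1,0) (2,1) (0,1) (2,2) (3,3) (4,4) (5,5) (2,0) (0,2) (0,0) [ray(1,0) blocked at (2,1); ray(1,-1) blocked at (2,0)]
  BK@(2,0): attacks (2,1) (3,0) (1,0) (3,1) (1,1)
Union (17 distinct): (0,0) (0,1) (0,2) (1,0) (1,1) (1,2) (1,3) (1,4) (1,5) (2,0) (2,1) (2,2) (3,0) (3,1) (3,3) (4,4) (5,5)

Answer: 17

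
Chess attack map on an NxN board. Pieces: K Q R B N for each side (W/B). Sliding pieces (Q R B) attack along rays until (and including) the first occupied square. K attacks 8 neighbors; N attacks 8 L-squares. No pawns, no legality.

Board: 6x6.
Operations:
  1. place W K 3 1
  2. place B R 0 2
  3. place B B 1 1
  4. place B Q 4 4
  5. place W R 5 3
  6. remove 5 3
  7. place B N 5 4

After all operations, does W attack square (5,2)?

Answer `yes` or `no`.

Op 1: place WK@(3,1)
Op 2: place BR@(0,2)
Op 3: place BB@(1,1)
Op 4: place BQ@(4,4)
Op 5: place WR@(5,3)
Op 6: remove (5,3)
Op 7: place BN@(5,4)
Per-piece attacks for W:
  WK@(3,1): attacks (3,2) (3,0) (4,1) (2,1) (4,2) (4,0) (2,2) (2,0)
W attacks (5,2): no

Answer: no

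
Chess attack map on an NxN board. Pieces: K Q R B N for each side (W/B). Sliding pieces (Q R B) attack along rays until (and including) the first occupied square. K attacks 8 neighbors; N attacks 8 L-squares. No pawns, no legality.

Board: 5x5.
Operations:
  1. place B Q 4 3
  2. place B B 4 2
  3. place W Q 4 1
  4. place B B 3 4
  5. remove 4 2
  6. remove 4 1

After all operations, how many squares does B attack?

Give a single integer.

Op 1: place BQ@(4,3)
Op 2: place BB@(4,2)
Op 3: place WQ@(4,1)
Op 4: place BB@(3,4)
Op 5: remove (4,2)
Op 6: remove (4,1)
Per-piece attacks for B:
  BB@(3,4): attacks (4,3) (2,3) (1,2) (0,1) [ray(1,-1) blocked at (4,3)]
  BQ@(4,3): attacks (4,4) (4,2) (4,1) (4,0) (3,3) (2,3) (1,3) (0,3) (3,4) (3,2) (2,1) (1,0) [ray(-1,1) blocked at (3,4)]
Union (15 distinct): (0,1) (0,3) (1,0) (1,2) (1,3) (2,1) (2,3) (3,2) (3,3) (3,4) (4,0) (4,1) (4,2) (4,3) (4,4)

Answer: 15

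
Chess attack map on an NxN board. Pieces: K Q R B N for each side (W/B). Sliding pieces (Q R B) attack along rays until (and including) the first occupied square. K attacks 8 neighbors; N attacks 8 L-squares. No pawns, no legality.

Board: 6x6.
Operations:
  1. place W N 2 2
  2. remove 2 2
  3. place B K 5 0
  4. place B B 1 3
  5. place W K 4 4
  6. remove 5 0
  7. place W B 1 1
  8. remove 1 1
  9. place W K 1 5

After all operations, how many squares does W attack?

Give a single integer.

Answer: 13

Derivation:
Op 1: place WN@(2,2)
Op 2: remove (2,2)
Op 3: place BK@(5,0)
Op 4: place BB@(1,3)
Op 5: place WK@(4,4)
Op 6: remove (5,0)
Op 7: place WB@(1,1)
Op 8: remove (1,1)
Op 9: place WK@(1,5)
Per-piece attacks for W:
  WK@(1,5): attacks (1,4) (2,5) (0,5) (2,4) (0,4)
  WK@(4,4): attacks (4,5) (4,3) (5,4) (3,4) (5,5) (5,3) (3,5) (3,3)
Union (13 distinct): (0,4) (0,5) (1,4) (2,4) (2,5) (3,3) (3,4) (3,5) (4,3) (4,5) (5,3) (5,4) (5,5)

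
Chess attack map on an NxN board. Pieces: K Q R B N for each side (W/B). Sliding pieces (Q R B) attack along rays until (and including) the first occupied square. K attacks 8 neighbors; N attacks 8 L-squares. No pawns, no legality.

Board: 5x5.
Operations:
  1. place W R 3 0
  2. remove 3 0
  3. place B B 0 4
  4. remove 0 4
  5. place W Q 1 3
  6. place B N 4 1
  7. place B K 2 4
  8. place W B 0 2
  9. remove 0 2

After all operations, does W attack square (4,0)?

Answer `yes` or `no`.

Answer: yes

Derivation:
Op 1: place WR@(3,0)
Op 2: remove (3,0)
Op 3: place BB@(0,4)
Op 4: remove (0,4)
Op 5: place WQ@(1,3)
Op 6: place BN@(4,1)
Op 7: place BK@(2,4)
Op 8: place WB@(0,2)
Op 9: remove (0,2)
Per-piece attacks for W:
  WQ@(1,3): attacks (1,4) (1,2) (1,1) (1,0) (2,3) (3,3) (4,3) (0,3) (2,4) (2,2) (3,1) (4,0) (0,4) (0,2) [ray(1,1) blocked at (2,4)]
W attacks (4,0): yes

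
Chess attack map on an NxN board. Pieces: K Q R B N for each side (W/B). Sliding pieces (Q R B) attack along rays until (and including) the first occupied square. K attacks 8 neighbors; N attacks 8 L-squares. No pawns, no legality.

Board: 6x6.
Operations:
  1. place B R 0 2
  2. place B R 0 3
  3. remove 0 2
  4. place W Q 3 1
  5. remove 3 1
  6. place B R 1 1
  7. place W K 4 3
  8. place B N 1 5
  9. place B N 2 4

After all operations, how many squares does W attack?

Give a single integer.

Answer: 8

Derivation:
Op 1: place BR@(0,2)
Op 2: place BR@(0,3)
Op 3: remove (0,2)
Op 4: place WQ@(3,1)
Op 5: remove (3,1)
Op 6: place BR@(1,1)
Op 7: place WK@(4,3)
Op 8: place BN@(1,5)
Op 9: place BN@(2,4)
Per-piece attacks for W:
  WK@(4,3): attacks (4,4) (4,2) (5,3) (3,3) (5,4) (5,2) (3,4) (3,2)
Union (8 distinct): (3,2) (3,3) (3,4) (4,2) (4,4) (5,2) (5,3) (5,4)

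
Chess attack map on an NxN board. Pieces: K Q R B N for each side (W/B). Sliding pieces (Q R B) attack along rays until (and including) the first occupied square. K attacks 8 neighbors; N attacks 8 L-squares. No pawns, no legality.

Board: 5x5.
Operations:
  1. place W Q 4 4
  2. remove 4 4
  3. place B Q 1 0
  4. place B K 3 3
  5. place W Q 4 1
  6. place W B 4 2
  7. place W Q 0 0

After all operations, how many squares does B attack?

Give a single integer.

Op 1: place WQ@(4,4)
Op 2: remove (4,4)
Op 3: place BQ@(1,0)
Op 4: place BK@(3,3)
Op 5: place WQ@(4,1)
Op 6: place WB@(4,2)
Op 7: place WQ@(0,0)
Per-piece attacks for B:
  BQ@(1,0): attacks (1,1) (1,2) (1,3) (1,4) (2,0) (3,0) (4,0) (0,0) (2,1) (3,2) (4,3) (0,1) [ray(-1,0) blocked at (0,0)]
  BK@(3,3): attacks (3,4) (3,2) (4,3) (2,3) (4,4) (4,2) (2,4) (2,2)
Union (18 distinct): (0,0) (0,1) (1,1) (1,2) (1,3) (1,4) (2,0) (2,1) (2,2) (2,3) (2,4) (3,0) (3,2) (3,4) (4,0) (4,2) (4,3) (4,4)

Answer: 18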